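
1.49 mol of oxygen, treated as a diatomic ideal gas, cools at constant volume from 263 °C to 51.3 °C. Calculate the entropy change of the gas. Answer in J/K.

ΔS = -15.6 J/K

In kelvin: T₁ = 536.15 K, T₂ = 324.45 K. At constant volume, ΔS = nC_V ln(T₂/T₁) with C_V = 5R/2 = 20.79 J mol⁻¹ K⁻¹.
ΔS = 1.49 × 20.79 × ln(324.45/536.15) = -15.6 J/K.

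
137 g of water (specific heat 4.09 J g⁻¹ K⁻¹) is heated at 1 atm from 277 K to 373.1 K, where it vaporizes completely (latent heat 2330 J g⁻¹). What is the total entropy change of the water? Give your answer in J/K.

Warming step: ΔS₁ = m c ln(T_tr/T_i) = 137 × 4.09 × ln(373.1/277) = 166.9 J/K.
Phase change: ΔS₂ = +mL/T_tr = 137 × 2330 / 373.1 = 855.6 J/K.
ΔS_total = (166.9) + (855.6) = 1020 J/K.

ΔS = 1020 J/K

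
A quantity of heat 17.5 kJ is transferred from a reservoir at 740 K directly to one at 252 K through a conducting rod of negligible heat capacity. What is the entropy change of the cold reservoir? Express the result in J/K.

ΔS_cold = 69.4 J/K

The cold reservoir gains heat Q, so ΔS_cold = +Q/T_C = 17500/252 = 69.4 J/K.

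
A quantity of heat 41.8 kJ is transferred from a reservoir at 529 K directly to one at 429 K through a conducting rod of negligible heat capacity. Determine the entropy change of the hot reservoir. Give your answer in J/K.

ΔS_hot = -79 J/K

The hot reservoir loses heat Q, so ΔS_hot = −Q/T_H = −41800/529 = -79 J/K.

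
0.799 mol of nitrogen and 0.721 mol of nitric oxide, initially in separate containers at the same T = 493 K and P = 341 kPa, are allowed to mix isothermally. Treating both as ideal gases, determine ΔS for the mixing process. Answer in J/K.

ΔS_mix = 8.74 J/K

Mole fractions: x_A = 0.799/1.52 = 0.526, x_B = 0.474.
ΔS_mix = −R(n_A ln x_A + n_B ln x_B) = −8.314 × (0.799 ln 0.526 + 0.721 ln 0.474) = 8.74 J/K.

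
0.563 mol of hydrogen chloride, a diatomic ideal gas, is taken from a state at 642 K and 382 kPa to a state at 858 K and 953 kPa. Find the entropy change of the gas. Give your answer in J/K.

ΔS = 0.472 J/K

ΔS = nC_p ln(T₂/T₁) − nR ln(P₂/P₁), with C_p = 7R/2 = 29.1 J mol⁻¹ K⁻¹ for a diatomic ideal gas.
ΔS = 0.563 × [29.1 × ln(858/642) − 8.314 × ln(953/382)] = 0.472 J/K.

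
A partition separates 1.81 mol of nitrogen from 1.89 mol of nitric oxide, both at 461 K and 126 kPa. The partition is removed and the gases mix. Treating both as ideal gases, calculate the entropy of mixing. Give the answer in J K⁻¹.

Mole fractions: x_A = 1.81/3.7 = 0.489, x_B = 0.511.
ΔS_mix = −R(n_A ln x_A + n_B ln x_B) = −8.314 × (1.81 ln 0.489 + 1.89 ln 0.511) = 21.3 J/K.

ΔS_mix = 21.3 J/K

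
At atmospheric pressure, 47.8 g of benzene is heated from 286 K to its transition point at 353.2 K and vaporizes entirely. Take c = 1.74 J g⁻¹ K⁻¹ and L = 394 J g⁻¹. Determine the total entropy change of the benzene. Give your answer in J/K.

ΔS = 70.9 J/K

Warming step: ΔS₁ = m c ln(T_tr/T_i) = 47.8 × 1.74 × ln(353.2/286) = 17.55 J/K.
Phase change: ΔS₂ = +mL/T_tr = 47.8 × 394 / 353.2 = 53.32 J/K.
ΔS_total = (17.55) + (53.32) = 70.9 J/K.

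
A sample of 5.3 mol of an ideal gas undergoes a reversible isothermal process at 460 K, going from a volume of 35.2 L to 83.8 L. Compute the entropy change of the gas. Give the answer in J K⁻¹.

ΔS_gas = 38.2 J/K

For an isothermal ideal gas ΔS_gas = nR ln(V₂/V₁) = 5.3 × 8.314 × ln(83.8/35.2) = 38.2 J/K.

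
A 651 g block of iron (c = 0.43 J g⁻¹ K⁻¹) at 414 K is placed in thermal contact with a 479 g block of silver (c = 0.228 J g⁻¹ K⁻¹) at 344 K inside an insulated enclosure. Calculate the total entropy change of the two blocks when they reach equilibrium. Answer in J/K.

Energy balance: T_f = (m₁c₁T₁ + m₂c₂T₂)/(m₁c₁ + m₂c₂) = 394.35 K.
ΔS₁ = m₁c₁ ln(T_f/T₁) = 279.93 × ln(394.35/414) = -13.61 J/K.
ΔS₂ = m₂c₂ ln(T_f/T₂) = 109.212 × ln(394.35/344) = 14.92 J/K.
ΔS_total = -13.61 + 14.92 = 1.31 J/K.

ΔS_total = 1.31 J/K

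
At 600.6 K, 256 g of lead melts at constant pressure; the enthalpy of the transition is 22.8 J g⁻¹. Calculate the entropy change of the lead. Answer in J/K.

Heat absorbed by the substance: Q = mL = 256 × 22.8 = 5836.8 J.
At constant T, ΔS = Q_rev/T = 5836.8 / 600.6 = 9.72 J/K.

ΔS = 9.72 J/K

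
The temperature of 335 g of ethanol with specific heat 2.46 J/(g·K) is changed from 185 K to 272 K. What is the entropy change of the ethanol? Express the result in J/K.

ΔS = ∫dQ_rev/T = m c ln(T₂/T₁) = 335 × 2.46 × ln(272/185) = 318 J/K.

ΔS = 318 J/K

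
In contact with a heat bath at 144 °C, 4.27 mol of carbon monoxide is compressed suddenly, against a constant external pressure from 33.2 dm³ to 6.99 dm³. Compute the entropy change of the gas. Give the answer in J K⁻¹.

ΔS_gas = -55.3 J/K

Entropy is a state function, so ΔS_gas depends only on the end states.
For an isothermal ideal gas ΔS_gas = nR ln(V₂/V₁) = 4.27 × 8.314 × ln(6.99/33.2) = -55.3 J/K.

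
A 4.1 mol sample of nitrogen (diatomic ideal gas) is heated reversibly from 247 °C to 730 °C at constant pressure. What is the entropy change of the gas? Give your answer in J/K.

In kelvin: T₁ = 520.15 K, T₂ = 1003.15 K. At constant pressure, ΔS = nC_p ln(T₂/T₁) with C_p = 7R/2 = 29.1 J mol⁻¹ K⁻¹.
ΔS = 4.1 × 29.1 × ln(1003.15/520.15) = 78.4 J/K.

ΔS = 78.4 J/K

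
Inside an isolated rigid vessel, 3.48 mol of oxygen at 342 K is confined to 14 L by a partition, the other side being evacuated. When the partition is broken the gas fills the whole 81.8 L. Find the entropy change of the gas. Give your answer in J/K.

No heat is exchanged and no work is done, so the ideal-gas temperature stays constant.
Entropy is a state function; using a reversible isothermal path, ΔS_gas = nR ln(V₂/V₁) = 3.48 × 8.314 × ln(81.8/14) = 51.1 J/K.

ΔS_gas = 51.1 J/K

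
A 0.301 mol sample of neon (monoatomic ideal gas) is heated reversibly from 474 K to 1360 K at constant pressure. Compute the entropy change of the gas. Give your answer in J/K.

At constant pressure, ΔS = nC_p ln(T₂/T₁) with C_p = 5R/2 = 20.79 J mol⁻¹ K⁻¹.
ΔS = 0.301 × 20.79 × ln(1360/474) = 6.59 J/K.

ΔS = 6.59 J/K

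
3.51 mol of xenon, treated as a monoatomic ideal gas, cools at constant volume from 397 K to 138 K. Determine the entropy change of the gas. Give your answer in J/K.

At constant volume, ΔS = nC_V ln(T₂/T₁) with C_V = 3R/2 = 12.47 J mol⁻¹ K⁻¹.
ΔS = 3.51 × 12.47 × ln(138/397) = -46.3 J/K.

ΔS = -46.3 J/K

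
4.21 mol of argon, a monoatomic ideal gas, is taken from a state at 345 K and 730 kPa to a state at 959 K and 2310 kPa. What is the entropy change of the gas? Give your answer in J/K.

ΔS = 49.1 J/K

ΔS = nC_p ln(T₂/T₁) − nR ln(P₂/P₁), with C_p = 5R/2 = 20.79 J mol⁻¹ K⁻¹ for a monoatomic ideal gas.
ΔS = 4.21 × [20.79 × ln(959/345) − 8.314 × ln(2310/730)] = 49.1 J/K.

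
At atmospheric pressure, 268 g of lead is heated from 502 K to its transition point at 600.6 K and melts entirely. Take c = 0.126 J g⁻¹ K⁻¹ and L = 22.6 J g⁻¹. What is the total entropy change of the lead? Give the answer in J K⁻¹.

ΔS = 16.1 J/K

Warming step: ΔS₁ = m c ln(T_tr/T_i) = 268 × 0.126 × ln(600.6/502) = 6.056 J/K.
Phase change: ΔS₂ = +mL/T_tr = 268 × 22.6 / 600.6 = 10.08 J/K.
ΔS_total = (6.056) + (10.08) = 16.1 J/K.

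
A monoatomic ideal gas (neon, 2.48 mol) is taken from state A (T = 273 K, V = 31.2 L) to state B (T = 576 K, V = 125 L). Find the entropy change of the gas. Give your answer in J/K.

ΔS = 51.7 J/K

Entropy is a state function: ΔS = nC_V ln(T₂/T₁) + nR ln(V₂/V₁), with C_V = 3R/2 = 12.47 J mol⁻¹ K⁻¹ for a monoatomic ideal gas.
ΔS = 2.48 × [12.47 × ln(576/273) + 8.314 × ln(125/31.2)] = 51.7 J/K.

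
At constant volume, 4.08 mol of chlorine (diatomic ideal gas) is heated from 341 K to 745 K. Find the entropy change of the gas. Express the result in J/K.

At constant volume, ΔS = nC_V ln(T₂/T₁) with C_V = 5R/2 = 20.79 J mol⁻¹ K⁻¹.
ΔS = 4.08 × 20.79 × ln(745/341) = 66.3 J/K.

ΔS = 66.3 J/K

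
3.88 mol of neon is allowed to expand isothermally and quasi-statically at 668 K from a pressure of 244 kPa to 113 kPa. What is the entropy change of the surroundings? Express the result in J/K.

For an isothermal ideal gas ΔS_gas = nR ln(P₁/P₂) = 3.88 × 8.314 × ln(244/113) = 24.8 J/K.
The process is reversible, so ΔS_surr = −ΔS_gas = -24.8 J/K and ΔS_universe = 0.

ΔS_surr = -24.8 J/K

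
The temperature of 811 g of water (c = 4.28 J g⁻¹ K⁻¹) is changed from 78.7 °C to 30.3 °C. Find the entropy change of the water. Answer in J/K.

In kelvin: T₁ = 351.85 K, T₂ = 303.45 K. ΔS = ∫dQ_rev/T = m c ln(T₂/T₁) = 811 × 4.28 × ln(303.45/351.85) = -514 J/K.

ΔS = -514 J/K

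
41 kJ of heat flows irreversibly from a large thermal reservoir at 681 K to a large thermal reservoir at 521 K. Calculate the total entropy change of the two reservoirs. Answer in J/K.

ΔS_hot = −Q/T_H = −41000/681 = -60.21 J/K and ΔS_cold = +Q/T_C = 41000/521 = 78.69 J/K.
ΔS_total = -60.21 + 78.69 = 18.5 J/K, positive as the second law requires.

ΔS_total = 18.5 J/K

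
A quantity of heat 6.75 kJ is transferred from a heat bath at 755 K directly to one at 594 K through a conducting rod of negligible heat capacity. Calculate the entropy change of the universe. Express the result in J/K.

ΔS_hot = −Q/T_H = −6750/755 = -8.94 J/K and ΔS_cold = +Q/T_C = 6750/594 = 11.36 J/K.
ΔS_total = -8.94 + 11.36 = 2.42 J/K, positive as the second law requires.

ΔS_total = 2.42 J/K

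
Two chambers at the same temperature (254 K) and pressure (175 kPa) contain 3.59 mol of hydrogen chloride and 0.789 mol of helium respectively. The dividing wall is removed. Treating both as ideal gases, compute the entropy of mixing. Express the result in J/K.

Mole fractions: x_A = 3.59/4.38 = 0.82, x_B = 0.18.
ΔS_mix = −R(n_A ln x_A + n_B ln x_B) = −8.314 × (3.59 ln 0.82 + 0.789 ln 0.18) = 17.2 J/K.

ΔS_mix = 17.2 J/K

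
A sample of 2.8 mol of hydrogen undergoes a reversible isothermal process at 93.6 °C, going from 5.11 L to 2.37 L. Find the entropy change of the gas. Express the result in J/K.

ΔS_gas = -17.9 J/K

For an isothermal ideal gas ΔS_gas = nR ln(V₂/V₁) = 2.8 × 8.314 × ln(2.37/5.11) = -17.9 J/K.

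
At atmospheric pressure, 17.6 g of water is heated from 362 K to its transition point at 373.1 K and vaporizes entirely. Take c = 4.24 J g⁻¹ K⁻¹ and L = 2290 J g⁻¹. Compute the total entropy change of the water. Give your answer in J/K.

ΔS = 110 J/K

Warming step: ΔS₁ = m c ln(T_tr/T_i) = 17.6 × 4.24 × ln(373.1/362) = 2.254 J/K.
Phase change: ΔS₂ = +mL/T_tr = 17.6 × 2290 / 373.1 = 108 J/K.
ΔS_total = (2.254) + (108) = 110 J/K.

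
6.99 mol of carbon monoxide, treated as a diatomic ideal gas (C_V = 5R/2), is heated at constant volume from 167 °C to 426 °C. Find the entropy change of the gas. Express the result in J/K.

ΔS = 67.2 J/K

In kelvin: T₁ = 440.15 K, T₂ = 699.15 K. At constant volume, ΔS = nC_V ln(T₂/T₁) with C_V = 5R/2 = 20.79 J mol⁻¹ K⁻¹.
ΔS = 6.99 × 20.79 × ln(699.15/440.15) = 67.2 J/K.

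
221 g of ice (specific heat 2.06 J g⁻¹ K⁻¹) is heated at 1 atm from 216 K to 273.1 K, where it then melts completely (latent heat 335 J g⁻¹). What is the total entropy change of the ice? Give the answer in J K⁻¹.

Warming step: ΔS₁ = m c ln(T_tr/T_i) = 221 × 2.06 × ln(273.1/216) = 106.8 J/K.
Phase change: ΔS₂ = +mL/T_tr = 221 × 335 / 273.1 = 271.1 J/K.
ΔS_total = (106.8) + (271.1) = 378 J/K.

ΔS = 378 J/K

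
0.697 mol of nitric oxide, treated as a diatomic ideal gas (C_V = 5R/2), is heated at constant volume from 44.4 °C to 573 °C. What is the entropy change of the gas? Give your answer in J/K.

In kelvin: T₁ = 317.55 K, T₂ = 846.15 K. At constant volume, ΔS = nC_V ln(T₂/T₁) with C_V = 5R/2 = 20.79 J mol⁻¹ K⁻¹.
ΔS = 0.697 × 20.79 × ln(846.15/317.55) = 14.2 J/K.

ΔS = 14.2 J/K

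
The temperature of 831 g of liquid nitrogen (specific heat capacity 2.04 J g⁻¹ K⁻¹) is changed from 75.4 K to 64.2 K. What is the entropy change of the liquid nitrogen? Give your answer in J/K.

ΔS = -273 J/K

ΔS = ∫dQ_rev/T = m c ln(T₂/T₁) = 831 × 2.04 × ln(64.2/75.4) = -273 J/K.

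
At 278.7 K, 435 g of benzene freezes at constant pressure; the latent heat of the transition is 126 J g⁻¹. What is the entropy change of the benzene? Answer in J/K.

Heat released by the substance: Q = −mL = −435 × 126 = −54810 J.
At constant T, ΔS = Q_rev/T = −54810 / 278.7 = -197 J/K.

ΔS = -197 J/K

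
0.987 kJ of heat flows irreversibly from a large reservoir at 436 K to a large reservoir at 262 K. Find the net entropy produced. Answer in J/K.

ΔS_total = 1.5 J/K

ΔS_hot = −Q/T_H = −987/436 = -2.264 J/K and ΔS_cold = +Q/T_C = 987/262 = 3.767 J/K.
ΔS_total = -2.264 + 3.767 = 1.5 J/K, positive as the second law requires.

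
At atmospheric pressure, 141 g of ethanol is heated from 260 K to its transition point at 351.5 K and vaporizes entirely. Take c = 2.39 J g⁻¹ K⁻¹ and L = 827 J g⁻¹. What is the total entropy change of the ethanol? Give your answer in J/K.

ΔS = 433 J/K

Warming step: ΔS₁ = m c ln(T_tr/T_i) = 141 × 2.39 × ln(351.5/260) = 101.6 J/K.
Phase change: ΔS₂ = +mL/T_tr = 141 × 827 / 351.5 = 331.7 J/K.
ΔS_total = (101.6) + (331.7) = 433 J/K.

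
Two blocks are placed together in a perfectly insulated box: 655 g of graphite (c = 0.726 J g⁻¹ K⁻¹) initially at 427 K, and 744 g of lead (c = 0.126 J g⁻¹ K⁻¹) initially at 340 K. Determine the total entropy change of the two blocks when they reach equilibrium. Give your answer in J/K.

ΔS_total = 1.93 J/K

Energy balance: T_f = (m₁c₁T₁ + m₂c₂T₂)/(m₁c₁ + m₂c₂) = 412.67 K.
ΔS₁ = m₁c₁ ln(T_f/T₁) = 475.53 × ln(412.67/427) = -16.23 J/K.
ΔS₂ = m₂c₂ ln(T_f/T₂) = 93.744 × ln(412.67/340) = 18.16 J/K.
ΔS_total = -16.23 + 18.16 = 1.93 J/K.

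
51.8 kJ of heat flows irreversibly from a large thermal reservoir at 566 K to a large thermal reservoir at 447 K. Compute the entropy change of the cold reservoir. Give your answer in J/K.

ΔS_cold = 116 J/K

The cold reservoir gains heat Q, so ΔS_cold = +Q/T_C = 51800/447 = 116 J/K.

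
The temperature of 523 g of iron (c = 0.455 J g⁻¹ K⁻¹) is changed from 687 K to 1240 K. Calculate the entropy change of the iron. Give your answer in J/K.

ΔS = ∫dQ_rev/T = m c ln(T₂/T₁) = 523 × 0.455 × ln(1240/687) = 141 J/K.

ΔS = 141 J/K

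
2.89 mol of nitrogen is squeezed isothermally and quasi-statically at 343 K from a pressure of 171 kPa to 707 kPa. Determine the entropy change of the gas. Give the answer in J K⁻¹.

ΔS_gas = -34.1 J/K

For an isothermal ideal gas ΔS_gas = nR ln(P₁/P₂) = 2.89 × 8.314 × ln(171/707) = -34.1 J/K.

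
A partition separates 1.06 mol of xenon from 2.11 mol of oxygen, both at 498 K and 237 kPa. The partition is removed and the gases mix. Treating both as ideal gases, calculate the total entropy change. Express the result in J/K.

ΔS_mix = 16.8 J/K

Mole fractions: x_A = 1.06/3.17 = 0.334, x_B = 0.666.
ΔS_mix = −R(n_A ln x_A + n_B ln x_B) = −8.314 × (1.06 ln 0.334 + 2.11 ln 0.666) = 16.8 J/K.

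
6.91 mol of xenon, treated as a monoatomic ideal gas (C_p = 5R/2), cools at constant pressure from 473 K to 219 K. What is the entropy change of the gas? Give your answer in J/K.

ΔS = -111 J/K

At constant pressure, ΔS = nC_p ln(T₂/T₁) with C_p = 5R/2 = 20.79 J mol⁻¹ K⁻¹.
ΔS = 6.91 × 20.79 × ln(219/473) = -111 J/K.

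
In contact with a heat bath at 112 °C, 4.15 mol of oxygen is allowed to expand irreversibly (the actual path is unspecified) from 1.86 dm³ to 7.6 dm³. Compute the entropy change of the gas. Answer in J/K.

Entropy is a state function, so ΔS_gas depends only on the end states.
For an isothermal ideal gas ΔS_gas = nR ln(V₂/V₁) = 4.15 × 8.314 × ln(7.6/1.86) = 48.6 J/K.

ΔS_gas = 48.6 J/K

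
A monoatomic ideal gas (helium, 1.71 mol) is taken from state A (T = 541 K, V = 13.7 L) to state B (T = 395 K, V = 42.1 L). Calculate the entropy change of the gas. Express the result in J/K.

ΔS = 9.25 J/K

Entropy is a state function: ΔS = nC_V ln(T₂/T₁) + nR ln(V₂/V₁), with C_V = 3R/2 = 12.47 J mol⁻¹ K⁻¹ for a monoatomic ideal gas.
ΔS = 1.71 × [12.47 × ln(395/541) + 8.314 × ln(42.1/13.7)] = 9.25 J/K.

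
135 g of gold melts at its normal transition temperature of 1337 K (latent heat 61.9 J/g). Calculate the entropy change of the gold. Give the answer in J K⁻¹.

ΔS = 6.25 J/K

Heat absorbed by the substance: Q = mL = 135 × 61.9 = 8356.5 J.
At constant T, ΔS = Q_rev/T = 8356.5 / 1337 = 6.25 J/K.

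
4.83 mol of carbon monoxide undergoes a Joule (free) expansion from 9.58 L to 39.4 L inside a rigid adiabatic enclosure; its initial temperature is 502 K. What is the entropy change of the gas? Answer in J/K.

No heat is exchanged and no work is done, so the ideal-gas temperature stays constant.
Entropy is a state function; using a reversible isothermal path, ΔS_gas = nR ln(V₂/V₁) = 4.83 × 8.314 × ln(39.4/9.58) = 56.8 J/K.

ΔS_gas = 56.8 J/K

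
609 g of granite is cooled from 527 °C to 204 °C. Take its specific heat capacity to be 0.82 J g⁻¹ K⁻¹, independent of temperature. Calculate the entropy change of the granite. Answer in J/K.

ΔS = -258 J/K

In kelvin: T₁ = 800.15 K, T₂ = 477.15 K. ΔS = ∫dQ_rev/T = m c ln(T₂/T₁) = 609 × 0.82 × ln(477.15/800.15) = -258 J/K.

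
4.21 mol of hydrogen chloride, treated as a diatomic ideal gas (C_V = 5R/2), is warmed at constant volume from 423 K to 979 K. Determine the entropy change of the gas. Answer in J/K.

At constant volume, ΔS = nC_V ln(T₂/T₁) with C_V = 5R/2 = 20.79 J mol⁻¹ K⁻¹.
ΔS = 4.21 × 20.79 × ln(979/423) = 73.4 J/K.

ΔS = 73.4 J/K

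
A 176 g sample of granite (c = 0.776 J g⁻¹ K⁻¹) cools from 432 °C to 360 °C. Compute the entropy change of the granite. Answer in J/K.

ΔS = -14.7 J/K

In kelvin: T₁ = 705.15 K, T₂ = 633.15 K. ΔS = ∫dQ_rev/T = m c ln(T₂/T₁) = 176 × 0.776 × ln(633.15/705.15) = -14.7 J/K.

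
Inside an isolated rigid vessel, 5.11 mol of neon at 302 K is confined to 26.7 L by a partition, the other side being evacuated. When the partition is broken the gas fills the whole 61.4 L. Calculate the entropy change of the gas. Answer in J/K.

ΔS_gas = 35.4 J/K

No heat is exchanged and no work is done, so the ideal-gas temperature stays constant.
Entropy is a state function; using a reversible isothermal path, ΔS_gas = nR ln(V₂/V₁) = 5.11 × 8.314 × ln(61.4/26.7) = 35.4 J/K.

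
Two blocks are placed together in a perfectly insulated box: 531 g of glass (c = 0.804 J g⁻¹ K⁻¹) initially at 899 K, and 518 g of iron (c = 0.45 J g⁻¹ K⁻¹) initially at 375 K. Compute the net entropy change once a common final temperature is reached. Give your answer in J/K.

Energy balance: T_f = (m₁c₁T₁ + m₂c₂T₂)/(m₁c₁ + m₂c₂) = 713.94 K.
ΔS₁ = m₁c₁ ln(T_f/T₁) = 426.924 × ln(713.94/899) = -98.4 J/K.
ΔS₂ = m₂c₂ ln(T_f/T₂) = 233.1 × ln(713.94/375) = 150.1 J/K.
ΔS_total = -98.4 + 150.1 = 51.7 J/K.

ΔS_total = 51.7 J/K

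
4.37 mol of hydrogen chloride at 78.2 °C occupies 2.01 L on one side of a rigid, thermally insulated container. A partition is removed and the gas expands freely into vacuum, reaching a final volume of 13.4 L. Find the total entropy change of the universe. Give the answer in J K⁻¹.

For an ideal gas in free expansion Q = 0 and W = 0, so T is unchanged.
Entropy is a state function; using a reversible isothermal path, ΔS_gas = nR ln(V₂/V₁) = 4.37 × 8.314 × ln(13.4/2.01) = 68.9 J/K.
The insulated surroundings exchange no heat, so ΔS_surr = 0 and ΔS_universe = ΔS_gas.

ΔS_universe = 68.9 J/K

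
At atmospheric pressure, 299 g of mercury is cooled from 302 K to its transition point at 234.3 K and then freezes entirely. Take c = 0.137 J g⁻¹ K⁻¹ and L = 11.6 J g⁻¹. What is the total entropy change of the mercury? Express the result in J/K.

ΔS = -25.2 J/K

Cooling step: ΔS₁ = m c ln(T_tr/T_i) = 299 × 0.137 × ln(234.3/302) = -10.4 J/K.
Phase change: ΔS₂ = −mL/T_tr = −299 × 11.6 / 234.3 = -14.8 J/K.
ΔS_total = (-10.4) + (-14.8) = -25.2 J/K.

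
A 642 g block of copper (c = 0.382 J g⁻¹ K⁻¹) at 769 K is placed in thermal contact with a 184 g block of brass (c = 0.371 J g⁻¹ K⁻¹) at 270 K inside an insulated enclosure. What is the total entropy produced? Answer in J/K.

ΔS_total = 23.7 J/K

Energy balance: T_f = (m₁c₁T₁ + m₂c₂T₂)/(m₁c₁ + m₂c₂) = 660.35 K.
ΔS₁ = m₁c₁ ln(T_f/T₁) = 245.244 × ln(660.35/769) = -37.36 J/K.
ΔS₂ = m₂c₂ ln(T_f/T₂) = 68.264 × ln(660.35/270) = 61.05 J/K.
ΔS_total = -37.36 + 61.05 = 23.7 J/K.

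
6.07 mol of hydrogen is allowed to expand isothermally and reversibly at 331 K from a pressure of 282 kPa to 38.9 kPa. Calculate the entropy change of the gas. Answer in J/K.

ΔS_gas = 100 J/K

For an isothermal ideal gas ΔS_gas = nR ln(P₁/P₂) = 6.07 × 8.314 × ln(282/38.9) = 100 J/K.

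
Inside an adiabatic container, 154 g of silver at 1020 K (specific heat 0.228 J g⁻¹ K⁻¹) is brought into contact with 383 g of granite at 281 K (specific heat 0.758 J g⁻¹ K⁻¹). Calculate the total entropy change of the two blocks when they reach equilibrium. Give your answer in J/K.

ΔS_total = 36 J/K

Energy balance: T_f = (m₁c₁T₁ + m₂c₂T₂)/(m₁c₁ + m₂c₂) = 360.73 K.
ΔS₁ = m₁c₁ ln(T_f/T₁) = 35.112 × ln(360.73/1020) = -36.5 J/K.
ΔS₂ = m₂c₂ ln(T_f/T₂) = 290.314 × ln(360.73/281) = 72.52 J/K.
ΔS_total = -36.5 + 72.52 = 36 J/K.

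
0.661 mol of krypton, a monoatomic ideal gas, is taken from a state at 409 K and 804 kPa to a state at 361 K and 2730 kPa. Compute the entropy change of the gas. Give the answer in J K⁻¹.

ΔS = nC_p ln(T₂/T₁) − nR ln(P₂/P₁), with C_p = 5R/2 = 20.79 J mol⁻¹ K⁻¹ for a monoatomic ideal gas.
ΔS = 0.661 × [20.79 × ln(361/409) − 8.314 × ln(2730/804)] = -8.43 J/K.

ΔS = -8.43 J/K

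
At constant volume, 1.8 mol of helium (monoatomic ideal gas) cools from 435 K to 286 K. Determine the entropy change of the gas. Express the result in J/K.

At constant volume, ΔS = nC_V ln(T₂/T₁) with C_V = 3R/2 = 12.47 J mol⁻¹ K⁻¹.
ΔS = 1.8 × 12.47 × ln(286/435) = -9.41 J/K.

ΔS = -9.41 J/K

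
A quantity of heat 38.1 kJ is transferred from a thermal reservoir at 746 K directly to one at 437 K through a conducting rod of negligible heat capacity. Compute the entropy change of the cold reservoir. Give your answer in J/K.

The cold reservoir gains heat Q, so ΔS_cold = +Q/T_C = 38100/437 = 87.2 J/K.

ΔS_cold = 87.2 J/K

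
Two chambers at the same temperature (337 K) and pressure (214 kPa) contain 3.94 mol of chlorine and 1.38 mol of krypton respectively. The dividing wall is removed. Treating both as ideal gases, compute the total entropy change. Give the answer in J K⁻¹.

Mole fractions: x_A = 3.94/5.32 = 0.741, x_B = 0.259.
ΔS_mix = −R(n_A ln x_A + n_B ln x_B) = −8.314 × (3.94 ln 0.741 + 1.38 ln 0.259) = 25.3 J/K.

ΔS_mix = 25.3 J/K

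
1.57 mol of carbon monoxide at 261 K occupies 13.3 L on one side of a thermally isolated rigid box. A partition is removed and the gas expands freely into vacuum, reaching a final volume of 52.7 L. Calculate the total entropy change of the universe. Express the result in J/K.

ΔS_universe = 18 J/K

For an ideal gas in free expansion Q = 0 and W = 0, so T is unchanged.
Entropy is a state function; using a reversible isothermal path, ΔS_gas = nR ln(V₂/V₁) = 1.57 × 8.314 × ln(52.7/13.3) = 18 J/K.
The insulated surroundings exchange no heat, so ΔS_surr = 0 and ΔS_universe = ΔS_gas.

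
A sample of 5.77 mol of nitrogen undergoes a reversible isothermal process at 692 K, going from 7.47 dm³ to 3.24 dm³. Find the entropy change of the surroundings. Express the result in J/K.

For an isothermal ideal gas ΔS_gas = nR ln(V₂/V₁) = 5.77 × 8.314 × ln(3.24/7.47) = -40.1 J/K.
The process is reversible, so ΔS_surr = −ΔS_gas = 40.1 J/K and ΔS_universe = 0.

ΔS_surr = 40.1 J/K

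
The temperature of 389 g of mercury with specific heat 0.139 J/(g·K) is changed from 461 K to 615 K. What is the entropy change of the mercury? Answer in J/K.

ΔS = 15.6 J/K

ΔS = ∫dQ_rev/T = m c ln(T₂/T₁) = 389 × 0.139 × ln(615/461) = 15.6 J/K.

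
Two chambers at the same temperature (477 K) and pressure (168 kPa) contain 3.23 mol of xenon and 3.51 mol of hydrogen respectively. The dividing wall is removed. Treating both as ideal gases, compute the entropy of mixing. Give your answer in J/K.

ΔS_mix = 38.8 J/K

Mole fractions: x_A = 3.23/6.74 = 0.479, x_B = 0.521.
ΔS_mix = −R(n_A ln x_A + n_B ln x_B) = −8.314 × (3.23 ln 0.479 + 3.51 ln 0.521) = 38.8 J/K.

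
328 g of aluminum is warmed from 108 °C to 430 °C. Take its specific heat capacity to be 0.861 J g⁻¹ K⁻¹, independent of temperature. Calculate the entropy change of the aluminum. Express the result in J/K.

ΔS = 173 J/K

In kelvin: T₁ = 381.15 K, T₂ = 703.15 K. ΔS = ∫dQ_rev/T = m c ln(T₂/T₁) = 328 × 0.861 × ln(703.15/381.15) = 173 J/K.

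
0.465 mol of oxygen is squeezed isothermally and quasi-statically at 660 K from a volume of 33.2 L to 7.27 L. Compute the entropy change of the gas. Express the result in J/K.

For an isothermal ideal gas ΔS_gas = nR ln(V₂/V₁) = 0.465 × 8.314 × ln(7.27/33.2) = -5.87 J/K.

ΔS_gas = -5.87 J/K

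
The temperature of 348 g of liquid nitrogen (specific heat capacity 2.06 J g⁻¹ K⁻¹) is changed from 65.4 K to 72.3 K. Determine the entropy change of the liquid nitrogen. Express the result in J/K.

ΔS = 71.9 J/K

ΔS = ∫dQ_rev/T = m c ln(T₂/T₁) = 348 × 2.06 × ln(72.3/65.4) = 71.9 J/K.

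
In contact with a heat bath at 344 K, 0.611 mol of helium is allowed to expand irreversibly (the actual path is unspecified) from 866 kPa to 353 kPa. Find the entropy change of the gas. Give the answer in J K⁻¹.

Entropy is a state function, so ΔS_gas depends only on the end states.
For an isothermal ideal gas ΔS_gas = nR ln(P₁/P₂) = 0.611 × 8.314 × ln(866/353) = 4.56 J/K.

ΔS_gas = 4.56 J/K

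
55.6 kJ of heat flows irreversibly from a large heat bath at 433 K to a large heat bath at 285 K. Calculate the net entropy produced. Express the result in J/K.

ΔS_hot = −Q/T_H = −55600/433 = -128.4 J/K and ΔS_cold = +Q/T_C = 55600/285 = 195.1 J/K.
ΔS_total = -128.4 + 195.1 = 66.7 J/K, positive as the second law requires.

ΔS_total = 66.7 J/K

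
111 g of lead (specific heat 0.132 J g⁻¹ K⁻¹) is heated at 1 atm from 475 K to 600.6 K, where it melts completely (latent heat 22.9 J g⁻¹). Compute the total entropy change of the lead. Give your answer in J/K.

ΔS = 7.67 J/K

Warming step: ΔS₁ = m c ln(T_tr/T_i) = 111 × 0.132 × ln(600.6/475) = 3.438 J/K.
Phase change: ΔS₂ = +mL/T_tr = 111 × 22.9 / 600.6 = 4.232 J/K.
ΔS_total = (3.438) + (4.232) = 7.67 J/K.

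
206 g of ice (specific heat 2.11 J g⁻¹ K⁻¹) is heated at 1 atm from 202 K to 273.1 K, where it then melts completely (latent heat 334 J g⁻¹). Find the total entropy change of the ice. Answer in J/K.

ΔS = 383 J/K

Warming step: ΔS₁ = m c ln(T_tr/T_i) = 206 × 2.11 × ln(273.1/202) = 131.1 J/K.
Phase change: ΔS₂ = +mL/T_tr = 206 × 334 / 273.1 = 251.9 J/K.
ΔS_total = (131.1) + (251.9) = 383 J/K.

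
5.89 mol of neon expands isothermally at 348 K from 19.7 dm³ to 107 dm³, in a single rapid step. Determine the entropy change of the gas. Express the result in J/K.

Entropy is a state function, so ΔS_gas depends only on the end states.
For an isothermal ideal gas ΔS_gas = nR ln(V₂/V₁) = 5.89 × 8.314 × ln(107/19.7) = 82.9 J/K.

ΔS_gas = 82.9 J/K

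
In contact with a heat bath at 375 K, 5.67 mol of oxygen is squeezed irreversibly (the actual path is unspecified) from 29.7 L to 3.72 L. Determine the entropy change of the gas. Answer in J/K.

Entropy is a state function, so ΔS_gas depends only on the end states.
For an isothermal ideal gas ΔS_gas = nR ln(V₂/V₁) = 5.67 × 8.314 × ln(3.72/29.7) = -97.9 J/K.

ΔS_gas = -97.9 J/K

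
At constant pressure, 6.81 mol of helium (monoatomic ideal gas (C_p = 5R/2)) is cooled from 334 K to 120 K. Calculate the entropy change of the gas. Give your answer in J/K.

ΔS = -145 J/K

At constant pressure, ΔS = nC_p ln(T₂/T₁) with C_p = 5R/2 = 20.79 J mol⁻¹ K⁻¹.
ΔS = 6.81 × 20.79 × ln(120/334) = -145 J/K.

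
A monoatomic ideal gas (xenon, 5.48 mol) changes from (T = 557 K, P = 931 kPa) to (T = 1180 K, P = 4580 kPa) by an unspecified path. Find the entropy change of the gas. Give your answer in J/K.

ΔS = nC_p ln(T₂/T₁) − nR ln(P₂/P₁), with C_p = 5R/2 = 20.79 J mol⁻¹ K⁻¹ for a monoatomic ideal gas.
ΔS = 5.48 × [20.79 × ln(1180/557) − 8.314 × ln(4580/931)] = 12.9 J/K.

ΔS = 12.9 J/K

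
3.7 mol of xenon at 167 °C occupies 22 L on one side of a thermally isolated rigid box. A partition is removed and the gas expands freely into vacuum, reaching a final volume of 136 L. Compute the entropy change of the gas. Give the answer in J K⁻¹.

No heat is exchanged and no work is done, so the ideal-gas temperature stays constant.
Entropy is a state function; using a reversible isothermal path, ΔS_gas = nR ln(V₂/V₁) = 3.7 × 8.314 × ln(136/22) = 56 J/K.

ΔS_gas = 56 J/K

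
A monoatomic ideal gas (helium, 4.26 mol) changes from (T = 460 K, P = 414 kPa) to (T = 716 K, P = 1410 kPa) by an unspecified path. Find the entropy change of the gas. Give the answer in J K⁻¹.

ΔS = nC_p ln(T₂/T₁) − nR ln(P₂/P₁), with C_p = 5R/2 = 20.79 J mol⁻¹ K⁻¹ for a monoatomic ideal gas.
ΔS = 4.26 × [20.79 × ln(716/460) − 8.314 × ln(1410/414)] = -4.23 J/K.

ΔS = -4.23 J/K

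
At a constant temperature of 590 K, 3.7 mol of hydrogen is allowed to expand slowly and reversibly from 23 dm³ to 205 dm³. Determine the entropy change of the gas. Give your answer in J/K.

For an isothermal ideal gas ΔS_gas = nR ln(V₂/V₁) = 3.7 × 8.314 × ln(205/23) = 67.3 J/K.

ΔS_gas = 67.3 J/K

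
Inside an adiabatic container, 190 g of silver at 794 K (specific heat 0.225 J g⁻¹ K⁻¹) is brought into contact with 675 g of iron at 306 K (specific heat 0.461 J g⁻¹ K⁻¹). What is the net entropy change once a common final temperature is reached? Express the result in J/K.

Energy balance: T_f = (m₁c₁T₁ + m₂c₂T₂)/(m₁c₁ + m₂c₂) = 364.94 K.
ΔS₁ = m₁c₁ ln(T_f/T₁) = 42.75 × ln(364.94/794) = -33.23 J/K.
ΔS₂ = m₂c₂ ln(T_f/T₂) = 311.175 × ln(364.94/306) = 54.82 J/K.
ΔS_total = -33.23 + 54.82 = 21.6 J/K.

ΔS_total = 21.6 J/K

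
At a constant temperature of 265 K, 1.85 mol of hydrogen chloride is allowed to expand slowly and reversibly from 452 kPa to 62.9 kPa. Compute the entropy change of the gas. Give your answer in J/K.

ΔS_gas = 30.3 J/K

For an isothermal ideal gas ΔS_gas = nR ln(P₁/P₂) = 1.85 × 8.314 × ln(452/62.9) = 30.3 J/K.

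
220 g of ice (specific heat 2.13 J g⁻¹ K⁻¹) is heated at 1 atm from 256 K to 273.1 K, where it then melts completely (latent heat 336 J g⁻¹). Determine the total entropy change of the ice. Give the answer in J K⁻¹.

ΔS = 301 J/K

Warming step: ΔS₁ = m c ln(T_tr/T_i) = 220 × 2.13 × ln(273.1/256) = 30.3 J/K.
Phase change: ΔS₂ = +mL/T_tr = 220 × 336 / 273.1 = 270.7 J/K.
ΔS_total = (30.3) + (270.7) = 301 J/K.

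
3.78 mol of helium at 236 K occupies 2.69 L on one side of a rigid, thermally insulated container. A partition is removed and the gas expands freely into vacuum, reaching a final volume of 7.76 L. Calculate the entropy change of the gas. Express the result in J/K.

ΔS_gas = 33.3 J/K

For an ideal gas in free expansion Q = 0 and W = 0, so T is unchanged.
Entropy is a state function; using a reversible isothermal path, ΔS_gas = nR ln(V₂/V₁) = 3.78 × 8.314 × ln(7.76/2.69) = 33.3 J/K.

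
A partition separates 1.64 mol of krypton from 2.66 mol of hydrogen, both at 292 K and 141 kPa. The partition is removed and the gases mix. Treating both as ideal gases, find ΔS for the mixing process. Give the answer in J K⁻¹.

ΔS_mix = 23.8 J/K

Mole fractions: x_A = 1.64/4.3 = 0.381, x_B = 0.619.
ΔS_mix = −R(n_A ln x_A + n_B ln x_B) = −8.314 × (1.64 ln 0.381 + 2.66 ln 0.619) = 23.8 J/K.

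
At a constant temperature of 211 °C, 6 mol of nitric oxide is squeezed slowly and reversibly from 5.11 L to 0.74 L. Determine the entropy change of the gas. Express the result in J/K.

For an isothermal ideal gas ΔS_gas = nR ln(V₂/V₁) = 6 × 8.314 × ln(0.74/5.11) = -96.4 J/K.

ΔS_gas = -96.4 J/K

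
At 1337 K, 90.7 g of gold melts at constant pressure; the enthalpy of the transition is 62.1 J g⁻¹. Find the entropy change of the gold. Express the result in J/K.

ΔS = 4.21 J/K

Heat absorbed by the substance: Q = mL = 90.7 × 62.1 = 5632.47 J.
At constant T, ΔS = Q_rev/T = 5632.47 / 1337 = 4.21 J/K.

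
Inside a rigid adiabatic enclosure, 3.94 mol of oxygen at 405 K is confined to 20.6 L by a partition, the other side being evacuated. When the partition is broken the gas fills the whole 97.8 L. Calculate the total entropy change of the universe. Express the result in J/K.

No heat is exchanged and no work is done, so the ideal-gas temperature stays constant.
Entropy is a state function; using a reversible isothermal path, ΔS_gas = nR ln(V₂/V₁) = 3.94 × 8.314 × ln(97.8/20.6) = 51 J/K.
The insulated surroundings exchange no heat, so ΔS_surr = 0 and ΔS_universe = ΔS_gas.

ΔS_universe = 51 J/K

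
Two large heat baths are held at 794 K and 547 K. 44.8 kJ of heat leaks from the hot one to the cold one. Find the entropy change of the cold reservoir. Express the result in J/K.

The cold reservoir gains heat Q, so ΔS_cold = +Q/T_C = 44800/547 = 81.9 J/K.

ΔS_cold = 81.9 J/K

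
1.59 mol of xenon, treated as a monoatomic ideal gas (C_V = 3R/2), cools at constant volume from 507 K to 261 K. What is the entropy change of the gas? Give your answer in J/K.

At constant volume, ΔS = nC_V ln(T₂/T₁) with C_V = 3R/2 = 12.47 J mol⁻¹ K⁻¹.
ΔS = 1.59 × 12.47 × ln(261/507) = -13.2 J/K.

ΔS = -13.2 J/K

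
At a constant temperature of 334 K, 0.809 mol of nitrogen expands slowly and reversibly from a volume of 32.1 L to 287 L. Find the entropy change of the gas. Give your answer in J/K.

For an isothermal ideal gas ΔS_gas = nR ln(V₂/V₁) = 0.809 × 8.314 × ln(287/32.1) = 14.7 J/K.

ΔS_gas = 14.7 J/K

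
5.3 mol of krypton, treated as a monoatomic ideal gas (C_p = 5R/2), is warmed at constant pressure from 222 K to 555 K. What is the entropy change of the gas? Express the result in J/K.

ΔS = 101 J/K

At constant pressure, ΔS = nC_p ln(T₂/T₁) with C_p = 5R/2 = 20.79 J mol⁻¹ K⁻¹.
ΔS = 5.3 × 20.79 × ln(555/222) = 101 J/K.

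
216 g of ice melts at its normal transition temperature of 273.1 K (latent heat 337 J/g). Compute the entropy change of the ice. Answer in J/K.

ΔS = 267 J/K

Heat absorbed by the substance: Q = mL = 216 × 337 = 72792 J.
At constant T, ΔS = Q_rev/T = 72792 / 273.1 = 267 J/K.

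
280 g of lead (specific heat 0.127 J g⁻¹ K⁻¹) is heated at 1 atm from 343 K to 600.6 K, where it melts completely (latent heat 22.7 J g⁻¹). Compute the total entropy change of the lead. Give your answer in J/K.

Warming step: ΔS₁ = m c ln(T_tr/T_i) = 280 × 0.127 × ln(600.6/343) = 19.92 J/K.
Phase change: ΔS₂ = +mL/T_tr = 280 × 22.7 / 600.6 = 10.58 J/K.
ΔS_total = (19.92) + (10.58) = 30.5 J/K.

ΔS = 30.5 J/K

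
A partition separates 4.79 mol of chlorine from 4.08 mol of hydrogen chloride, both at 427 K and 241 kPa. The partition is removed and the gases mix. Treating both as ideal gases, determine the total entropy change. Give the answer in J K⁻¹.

Mole fractions: x_A = 4.79/8.87 = 0.54, x_B = 0.46.
ΔS_mix = −R(n_A ln x_A + n_B ln x_B) = −8.314 × (4.79 ln 0.54 + 4.08 ln 0.46) = 50.9 J/K.

ΔS_mix = 50.9 J/K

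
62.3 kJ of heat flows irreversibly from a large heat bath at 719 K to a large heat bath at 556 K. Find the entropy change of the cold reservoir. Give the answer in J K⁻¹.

ΔS_cold = 112 J/K

The cold reservoir gains heat Q, so ΔS_cold = +Q/T_C = 62300/556 = 112 J/K.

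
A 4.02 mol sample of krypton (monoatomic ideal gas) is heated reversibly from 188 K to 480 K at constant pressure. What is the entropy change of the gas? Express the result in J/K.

ΔS = 78.3 J/K

At constant pressure, ΔS = nC_p ln(T₂/T₁) with C_p = 5R/2 = 20.79 J mol⁻¹ K⁻¹.
ΔS = 4.02 × 20.79 × ln(480/188) = 78.3 J/K.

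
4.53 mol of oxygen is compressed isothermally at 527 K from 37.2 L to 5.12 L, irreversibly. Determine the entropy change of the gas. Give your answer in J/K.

Entropy is a state function, so ΔS_gas depends only on the end states.
For an isothermal ideal gas ΔS_gas = nR ln(V₂/V₁) = 4.53 × 8.314 × ln(5.12/37.2) = -74.7 J/K.

ΔS_gas = -74.7 J/K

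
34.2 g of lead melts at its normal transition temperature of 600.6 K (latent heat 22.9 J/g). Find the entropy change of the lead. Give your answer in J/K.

Heat absorbed by the substance: Q = mL = 34.2 × 22.9 = 783.18 J.
At constant T, ΔS = Q_rev/T = 783.18 / 600.6 = 1.3 J/K.

ΔS = 1.3 J/K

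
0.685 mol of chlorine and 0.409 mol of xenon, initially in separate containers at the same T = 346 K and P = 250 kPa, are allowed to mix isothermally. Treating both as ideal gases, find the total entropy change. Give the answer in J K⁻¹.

Mole fractions: x_A = 0.685/1.09 = 0.626, x_B = 0.374.
ΔS_mix = −R(n_A ln x_A + n_B ln x_B) = −8.314 × (0.685 ln 0.626 + 0.409 ln 0.374) = 6.01 J/K.

ΔS_mix = 6.01 J/K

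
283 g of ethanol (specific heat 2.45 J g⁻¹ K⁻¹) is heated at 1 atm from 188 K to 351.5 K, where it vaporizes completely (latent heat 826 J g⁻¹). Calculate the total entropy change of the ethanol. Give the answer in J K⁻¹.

Warming step: ΔS₁ = m c ln(T_tr/T_i) = 283 × 2.45 × ln(351.5/188) = 433.9 J/K.
Phase change: ΔS₂ = +mL/T_tr = 283 × 826 / 351.5 = 665 J/K.
ΔS_total = (433.9) + (665) = 1100 J/K.

ΔS = 1100 J/K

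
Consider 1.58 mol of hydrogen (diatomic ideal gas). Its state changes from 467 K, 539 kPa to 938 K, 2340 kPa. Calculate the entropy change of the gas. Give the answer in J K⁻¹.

ΔS = 12.8 J/K

ΔS = nC_p ln(T₂/T₁) − nR ln(P₂/P₁), with C_p = 7R/2 = 29.1 J mol⁻¹ K⁻¹ for a diatomic ideal gas.
ΔS = 1.58 × [29.1 × ln(938/467) − 8.314 × ln(2340/539)] = 12.8 J/K.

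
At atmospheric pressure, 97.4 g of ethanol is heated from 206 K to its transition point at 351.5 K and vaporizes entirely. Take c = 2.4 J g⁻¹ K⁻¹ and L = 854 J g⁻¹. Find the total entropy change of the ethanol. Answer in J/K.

ΔS = 362 J/K

Warming step: ΔS₁ = m c ln(T_tr/T_i) = 97.4 × 2.4 × ln(351.5/206) = 124.9 J/K.
Phase change: ΔS₂ = +mL/T_tr = 97.4 × 854 / 351.5 = 236.6 J/K.
ΔS_total = (124.9) + (236.6) = 362 J/K.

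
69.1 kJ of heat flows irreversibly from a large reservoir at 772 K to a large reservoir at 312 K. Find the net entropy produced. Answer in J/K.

ΔS_hot = −Q/T_H = −69100/772 = -89.51 J/K and ΔS_cold = +Q/T_C = 69100/312 = 221.5 J/K.
ΔS_total = -89.51 + 221.5 = 132 J/K, positive as the second law requires.

ΔS_total = 132 J/K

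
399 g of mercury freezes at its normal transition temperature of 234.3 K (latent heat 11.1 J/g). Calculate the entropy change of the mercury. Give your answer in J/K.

Heat released by the substance: Q = −mL = −399 × 11.1 = −4428.9 J.
At constant T, ΔS = Q_rev/T = −4428.9 / 234.3 = -18.9 J/K.

ΔS = -18.9 J/K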